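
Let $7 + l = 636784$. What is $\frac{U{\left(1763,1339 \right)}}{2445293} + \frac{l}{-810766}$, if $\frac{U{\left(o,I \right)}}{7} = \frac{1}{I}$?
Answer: $- \frac{2084965384469717}{2654648408322482} \approx -0.7854$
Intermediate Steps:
$U{\left(o,I \right)} = \frac{7}{I}$
$l = 636777$ ($l = -7 + 636784 = 636777$)
$\frac{U{\left(1763,1339 \right)}}{2445293} + \frac{l}{-810766} = \frac{7 \cdot \frac{1}{1339}}{2445293} + \frac{636777}{-810766} = 7 \cdot \frac{1}{1339} \cdot \frac{1}{2445293} + 636777 \left(- \frac{1}{810766}\right) = \frac{7}{1339} \cdot \frac{1}{2445293} - \frac{636777}{810766} = \frac{7}{3274247327} - \frac{636777}{810766} = - \frac{2084965384469717}{2654648408322482}$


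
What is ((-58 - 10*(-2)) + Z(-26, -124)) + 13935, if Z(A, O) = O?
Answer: 13773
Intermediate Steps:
((-58 - 10*(-2)) + Z(-26, -124)) + 13935 = ((-58 - 10*(-2)) - 124) + 13935 = ((-58 + 20) - 124) + 13935 = (-38 - 124) + 13935 = -162 + 13935 = 13773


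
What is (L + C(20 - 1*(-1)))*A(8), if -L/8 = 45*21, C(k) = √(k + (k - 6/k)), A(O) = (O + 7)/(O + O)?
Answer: -14175/2 + 15*√511/56 ≈ -7081.4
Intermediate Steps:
A(O) = (7 + O)/(2*O) (A(O) = (7 + O)/((2*O)) = (7 + O)*(1/(2*O)) = (7 + O)/(2*O))
C(k) = √(-6/k + 2*k)
L = -7560 (L = -360*21 = -8*945 = -7560)
(L + C(20 - 1*(-1)))*A(8) = (-7560 + √(-6/(20 - 1*(-1)) + 2*(20 - 1*(-1))))*((½)*(7 + 8)/8) = (-7560 + √(-6/(20 + 1) + 2*(20 + 1)))*((½)*(⅛)*15) = (-7560 + √(-6/21 + 2*21))*(15/16) = (-7560 + √(-6*1/21 + 42))*(15/16) = (-7560 + √(-2/7 + 42))*(15/16) = (-7560 + √(292/7))*(15/16) = (-7560 + 2*√511/7)*(15/16) = -14175/2 + 15*√511/56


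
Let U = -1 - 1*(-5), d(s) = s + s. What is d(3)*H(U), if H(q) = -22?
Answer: -132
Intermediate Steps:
d(s) = 2*s
U = 4 (U = -1 + 5 = 4)
d(3)*H(U) = (2*3)*(-22) = 6*(-22) = -132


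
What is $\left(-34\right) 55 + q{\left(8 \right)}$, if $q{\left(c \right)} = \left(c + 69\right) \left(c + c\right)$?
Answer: $-638$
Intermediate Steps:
$q{\left(c \right)} = 2 c \left(69 + c\right)$ ($q{\left(c \right)} = \left(69 + c\right) 2 c = 2 c \left(69 + c\right)$)
$\left(-34\right) 55 + q{\left(8 \right)} = \left(-34\right) 55 + 2 \cdot 8 \left(69 + 8\right) = -1870 + 2 \cdot 8 \cdot 77 = -1870 + 1232 = -638$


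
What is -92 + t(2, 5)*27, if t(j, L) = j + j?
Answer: 16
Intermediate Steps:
t(j, L) = 2*j
-92 + t(2, 5)*27 = -92 + (2*2)*27 = -92 + 4*27 = -92 + 108 = 16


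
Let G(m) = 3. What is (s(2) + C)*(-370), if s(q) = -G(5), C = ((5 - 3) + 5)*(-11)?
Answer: 29600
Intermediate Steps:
C = -77 (C = (2 + 5)*(-11) = 7*(-11) = -77)
s(q) = -3 (s(q) = -1*3 = -3)
(s(2) + C)*(-370) = (-3 - 77)*(-370) = -80*(-370) = 29600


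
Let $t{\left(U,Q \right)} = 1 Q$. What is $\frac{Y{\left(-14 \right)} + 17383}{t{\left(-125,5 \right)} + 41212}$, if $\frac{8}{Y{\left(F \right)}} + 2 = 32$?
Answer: $\frac{260749}{618255} \approx 0.42175$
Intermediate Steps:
$t{\left(U,Q \right)} = Q$
$Y{\left(F \right)} = \frac{4}{15}$ ($Y{\left(F \right)} = \frac{8}{-2 + 32} = \frac{8}{30} = 8 \cdot \frac{1}{30} = \frac{4}{15}$)
$\frac{Y{\left(-14 \right)} + 17383}{t{\left(-125,5 \right)} + 41212} = \frac{\frac{4}{15} + 17383}{5 + 41212} = \frac{260749}{15 \cdot 41217} = \frac{260749}{15} \cdot \frac{1}{41217} = \frac{260749}{618255}$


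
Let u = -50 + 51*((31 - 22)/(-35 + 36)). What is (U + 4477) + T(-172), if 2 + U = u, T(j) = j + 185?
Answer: 4897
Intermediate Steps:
T(j) = 185 + j
u = 409 (u = -50 + 51*(9/1) = -50 + 51*(9*1) = -50 + 51*9 = -50 + 459 = 409)
U = 407 (U = -2 + 409 = 407)
(U + 4477) + T(-172) = (407 + 4477) + (185 - 172) = 4884 + 13 = 4897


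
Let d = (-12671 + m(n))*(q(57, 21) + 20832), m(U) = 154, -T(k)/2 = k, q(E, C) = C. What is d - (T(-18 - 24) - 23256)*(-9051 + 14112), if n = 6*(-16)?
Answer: -143743509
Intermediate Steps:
T(k) = -2*k
n = -96
d = -261017001 (d = (-12671 + 154)*(21 + 20832) = -12517*20853 = -261017001)
d - (T(-18 - 24) - 23256)*(-9051 + 14112) = -261017001 - (-2*(-18 - 24) - 23256)*(-9051 + 14112) = -261017001 - (-2*(-42) - 23256)*5061 = -261017001 - (84 - 23256)*5061 = -261017001 - (-23172)*5061 = -261017001 - 1*(-117273492) = -261017001 + 117273492 = -143743509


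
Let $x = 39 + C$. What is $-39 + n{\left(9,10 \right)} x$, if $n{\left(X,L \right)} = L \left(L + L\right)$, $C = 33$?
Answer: $14361$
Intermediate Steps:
$n{\left(X,L \right)} = 2 L^{2}$ ($n{\left(X,L \right)} = L 2 L = 2 L^{2}$)
$x = 72$ ($x = 39 + 33 = 72$)
$-39 + n{\left(9,10 \right)} x = -39 + 2 \cdot 10^{2} \cdot 72 = -39 + 2 \cdot 100 \cdot 72 = -39 + 200 \cdot 72 = -39 + 14400 = 14361$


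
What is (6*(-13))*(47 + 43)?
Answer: -7020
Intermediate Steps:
(6*(-13))*(47 + 43) = -78*90 = -7020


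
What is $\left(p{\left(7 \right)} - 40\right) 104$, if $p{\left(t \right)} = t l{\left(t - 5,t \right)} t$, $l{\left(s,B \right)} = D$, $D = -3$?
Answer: $-19448$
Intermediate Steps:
$l{\left(s,B \right)} = -3$
$p{\left(t \right)} = - 3 t^{2}$ ($p{\left(t \right)} = t \left(-3\right) t = - 3 t t = - 3 t^{2}$)
$\left(p{\left(7 \right)} - 40\right) 104 = \left(- 3 \cdot 7^{2} - 40\right) 104 = \left(\left(-3\right) 49 - 40\right) 104 = \left(-147 - 40\right) 104 = \left(-187\right) 104 = -19448$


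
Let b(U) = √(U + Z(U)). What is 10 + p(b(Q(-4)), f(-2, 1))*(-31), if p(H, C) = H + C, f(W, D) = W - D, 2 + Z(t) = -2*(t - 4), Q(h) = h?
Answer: 103 - 31*√10 ≈ 4.9694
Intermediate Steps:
Z(t) = 6 - 2*t (Z(t) = -2 - 2*(t - 4) = -2 - 2*(-4 + t) = -2 + (8 - 2*t) = 6 - 2*t)
b(U) = √(6 - U) (b(U) = √(U + (6 - 2*U)) = √(6 - U))
p(H, C) = C + H
10 + p(b(Q(-4)), f(-2, 1))*(-31) = 10 + ((-2 - 1*1) + √(6 - 1*(-4)))*(-31) = 10 + ((-2 - 1) + √(6 + 4))*(-31) = 10 + (-3 + √10)*(-31) = 10 + (93 - 31*√10) = 103 - 31*√10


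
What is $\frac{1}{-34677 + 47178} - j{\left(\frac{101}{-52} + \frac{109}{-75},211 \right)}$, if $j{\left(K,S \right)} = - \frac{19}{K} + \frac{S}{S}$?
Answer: $- \frac{57466400}{8713197} \approx -6.5953$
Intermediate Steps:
$j{\left(K,S \right)} = 1 - \frac{19}{K}$ ($j{\left(K,S \right)} = - \frac{19}{K} + 1 = 1 - \frac{19}{K}$)
$\frac{1}{-34677 + 47178} - j{\left(\frac{101}{-52} + \frac{109}{-75},211 \right)} = \frac{1}{-34677 + 47178} - \frac{-19 + \left(\frac{101}{-52} + \frac{109}{-75}\right)}{\frac{101}{-52} + \frac{109}{-75}} = \frac{1}{12501} - \frac{-19 + \left(101 \left(- \frac{1}{52}\right) + 109 \left(- \frac{1}{75}\right)\right)}{101 \left(- \frac{1}{52}\right) + 109 \left(- \frac{1}{75}\right)} = \frac{1}{12501} - \frac{-19 - \frac{13243}{3900}}{- \frac{101}{52} - \frac{109}{75}} = \frac{1}{12501} - \frac{-19 - \frac{13243}{3900}}{- \frac{13243}{3900}} = \frac{1}{12501} - \left(- \frac{3900}{13243}\right) \left(- \frac{87343}{3900}\right) = \frac{1}{12501} - \frac{4597}{697} = - \frac{57466400}{8713197}$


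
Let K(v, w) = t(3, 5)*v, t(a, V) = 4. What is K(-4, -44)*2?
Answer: -32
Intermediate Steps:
K(v, w) = 4*v
K(-4, -44)*2 = (4*(-4))*2 = -16*2 = -32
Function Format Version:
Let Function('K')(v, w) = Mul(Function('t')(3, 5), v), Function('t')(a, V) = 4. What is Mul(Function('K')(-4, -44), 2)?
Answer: -32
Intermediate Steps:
Function('K')(v, w) = Mul(4, v)
Mul(Function('K')(-4, -44), 2) = Mul(Mul(4, -4), 2) = Mul(-16, 2) = -32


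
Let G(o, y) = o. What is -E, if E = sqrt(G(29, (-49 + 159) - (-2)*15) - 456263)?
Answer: -I*sqrt(456234) ≈ -675.45*I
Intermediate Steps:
E = I*sqrt(456234) (E = sqrt(29 - 456263) = sqrt(-456234) = I*sqrt(456234) ≈ 675.45*I)
-E = -I*sqrt(456234)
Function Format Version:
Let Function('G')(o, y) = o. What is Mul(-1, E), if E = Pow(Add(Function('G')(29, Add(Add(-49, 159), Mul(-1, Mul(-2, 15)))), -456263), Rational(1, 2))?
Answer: Mul(-1, I, Pow(456234, Rational(1, 2))) ≈ Mul(-675.45, I)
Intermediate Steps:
E = Mul(I, Pow(456234, Rational(1, 2))) (E = Pow(Add(29, -456263), Rational(1, 2)) = Pow(-456234, Rational(1, 2)) = Mul(I, Pow(456234, Rational(1, 2))) ≈ Mul(675.45, I))
Mul(-1, E) = Mul(-1, Mul(I, Pow(456234, Rational(1, 2)))) = Mul(-1, I, Pow(456234, Rational(1, 2)))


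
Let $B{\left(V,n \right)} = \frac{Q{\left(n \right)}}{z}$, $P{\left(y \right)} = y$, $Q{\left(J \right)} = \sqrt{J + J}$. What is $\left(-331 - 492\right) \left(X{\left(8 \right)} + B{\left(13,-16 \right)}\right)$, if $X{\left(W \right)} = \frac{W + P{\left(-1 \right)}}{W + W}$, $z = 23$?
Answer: $- \frac{5761}{16} - \frac{3292 i \sqrt{2}}{23} \approx -360.06 - 202.42 i$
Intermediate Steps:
$Q{\left(J \right)} = \sqrt{2} \sqrt{J}$ ($Q{\left(J \right)} = \sqrt{2 J} = \sqrt{2} \sqrt{J}$)
$B{\left(V,n \right)} = \frac{\sqrt{2} \sqrt{n}}{23}$
$X{\left(W \right)} = \frac{-1 + W}{2 W}$ ($X{\left(W \right)} = \frac{W - 1}{W + W} = \frac{-1 + W}{2 W}$)
$\left(-331 - 492\right) \left(X{\left(8 \right)} + B{\left(13,-16 \right)}\right) = \left(-331 - 492\right) \left(\frac{-1 + 8}{2 \cdot 8} + \frac{\sqrt{2} \sqrt{-16}}{23}\right) = - 823 \left(\frac{1}{2} \cdot \frac{1}{8} \cdot 7 + \frac{\sqrt{2} \cdot 4 i}{23}\right) = - 823 \left(\frac{7}{16} + \frac{4 i \sqrt{2}}{23}\right) = - \frac{5761}{16} - \frac{3292 i \sqrt{2}}{23}$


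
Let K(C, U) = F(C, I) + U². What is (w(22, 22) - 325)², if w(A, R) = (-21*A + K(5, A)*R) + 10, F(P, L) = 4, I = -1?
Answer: 99181681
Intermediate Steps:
K(C, U) = 4 + U²
w(A, R) = 10 - 21*A + R*(4 + A²) (w(A, R) = (-21*A + (4 + A²)*R) + 10 = (-21*A + R*(4 + A²)) + 10 = 10 - 21*A + R*(4 + A²))
(w(22, 22) - 325)² = ((10 - 21*22 + 22*(4 + 22²)) - 325)² = ((10 - 462 + 22*(4 + 484)) - 325)² = ((10 - 462 + 22*488) - 325)² = ((10 - 462 + 10736) - 325)² = (10284 - 325)² = 9959² = 99181681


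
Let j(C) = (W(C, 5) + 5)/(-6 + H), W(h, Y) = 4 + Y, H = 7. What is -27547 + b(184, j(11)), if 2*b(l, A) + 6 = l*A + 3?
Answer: -52521/2 ≈ -26261.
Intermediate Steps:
j(C) = 14 (j(C) = ((4 + 5) + 5)/(-6 + 7) = (9 + 5)/1 = 14*1 = 14)
b(l, A) = -3/2 + A*l/2 (b(l, A) = -3 + (l*A + 3)/2 = -3 + (A*l + 3)/2 = -3 + (3 + A*l)/2 = -3 + (3/2 + A*l/2) = -3/2 + A*l/2)
-27547 + b(184, j(11)) = -27547 + (-3/2 + (½)*14*184) = -27547 + (-3/2 + 1288) = -27547 + 2573/2 = -52521/2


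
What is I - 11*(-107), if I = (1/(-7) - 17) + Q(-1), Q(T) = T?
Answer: 8112/7 ≈ 1158.9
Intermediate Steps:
I = -127/7 (I = (1/(-7) - 17) - 1 = (-⅐ - 17) - 1 = -120/7 - 1 = -127/7 ≈ -18.143)
I - 11*(-107) = -127/7 - 11*(-107) = -127/7 + 1177 = 8112/7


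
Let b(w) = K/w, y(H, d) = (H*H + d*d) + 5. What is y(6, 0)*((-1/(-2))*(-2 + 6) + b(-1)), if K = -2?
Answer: 164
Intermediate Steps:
y(H, d) = 5 + H² + d² (y(H, d) = (H² + d²) + 5 = 5 + H² + d²)
b(w) = -2/w
y(6, 0)*((-1/(-2))*(-2 + 6) + b(-1)) = (5 + 6² + 0²)*((-1/(-2))*(-2 + 6) - 2/(-1)) = (5 + 36 + 0)*(-1*(-½)*4 - 2*(-1)) = 41*((½)*4 + 2) = 41*(2 + 2) = 41*4 = 164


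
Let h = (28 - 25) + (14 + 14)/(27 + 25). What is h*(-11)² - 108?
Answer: 4162/13 ≈ 320.15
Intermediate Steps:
h = 46/13 (h = 3 + 28/52 = 3 + 28*(1/52) = 3 + 7/13 = 46/13 ≈ 3.5385)
h*(-11)² - 108 = (46/13)*(-11)² - 108 = (46/13)*121 - 108 = 5566/13 - 108 = 4162/13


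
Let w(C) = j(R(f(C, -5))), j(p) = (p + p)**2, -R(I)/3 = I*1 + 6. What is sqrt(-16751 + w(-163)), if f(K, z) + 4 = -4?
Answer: I*sqrt(16607) ≈ 128.87*I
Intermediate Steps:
f(K, z) = -8 (f(K, z) = -4 - 4 = -8)
R(I) = -18 - 3*I (R(I) = -3*(I*1 + 6) = -3*(I + 6) = -3*(6 + I) = -18 - 3*I)
j(p) = 4*p**2 (j(p) = (2*p)**2 = 4*p**2)
w(C) = 144 (w(C) = 4*(-18 - 3*(-8))**2 = 4*(-18 + 24)**2 = 4*6**2 = 4*36 = 144)
sqrt(-16751 + w(-163)) = sqrt(-16751 + 144) = sqrt(-16607) = I*sqrt(16607)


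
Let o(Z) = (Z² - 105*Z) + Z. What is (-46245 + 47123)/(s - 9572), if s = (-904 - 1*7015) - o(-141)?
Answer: -439/26018 ≈ -0.016873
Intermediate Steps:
o(Z) = Z² - 104*Z
s = -42464 (s = (-904 - 1*7015) - (-141)*(-104 - 141) = (-904 - 7015) - (-141)*(-245) = -7919 - 1*34545 = -7919 - 34545 = -42464)
(-46245 + 47123)/(s - 9572) = (-46245 + 47123)/(-42464 - 9572) = 878/(-52036) = 878*(-1/52036) = -439/26018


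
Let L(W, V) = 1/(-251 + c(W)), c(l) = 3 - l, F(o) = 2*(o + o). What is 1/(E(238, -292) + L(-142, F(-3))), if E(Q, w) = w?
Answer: -106/30953 ≈ -0.0034245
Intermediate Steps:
F(o) = 4*o (F(o) = 2*(2*o) = 4*o)
L(W, V) = 1/(-248 - W) (L(W, V) = 1/(-251 + (3 - W)) = 1/(-248 - W))
1/(E(238, -292) + L(-142, F(-3))) = 1/(-292 - 1/(248 - 142)) = 1/(-292 - 1/106) = 1/(-30953/106) = -106/30953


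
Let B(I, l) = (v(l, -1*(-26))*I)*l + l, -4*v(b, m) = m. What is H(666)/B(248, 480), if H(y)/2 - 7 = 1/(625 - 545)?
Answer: -187/10310400 ≈ -1.8137e-5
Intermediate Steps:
v(b, m) = -m/4
B(I, l) = l - 13*I*l/2 (B(I, l) = ((-(-1)*(-26)/4)*I)*l + l = ((-1/4*26)*I)*l + l = (-13*I/2)*l + l = -13*I*l/2 + l = l - 13*I*l/2)
H(y) = 561/40 (H(y) = 14 + 2/(625 - 545) = 14 + 2/80 = 14 + 2*(1/80) = 14 + 1/40 = 561/40)
H(666)/B(248, 480) = 561/(40*(((1/2)*480*(2 - 13*248)))) = 561/(40*(((1/2)*480*(2 - 3224)))) = 561/(40*(((1/2)*480*(-3222)))) = (561/40)/(-773280) = (561/40)*(-1/773280) = -187/10310400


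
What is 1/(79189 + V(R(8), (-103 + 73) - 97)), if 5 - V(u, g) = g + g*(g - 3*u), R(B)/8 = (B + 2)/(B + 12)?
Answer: 1/61668 ≈ 1.6216e-5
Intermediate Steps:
R(B) = 8*(2 + B)/(12 + B) (R(B) = 8*((B + 2)/(B + 12)) = 8*((2 + B)/(12 + B)) = 8*(2 + B)/(12 + B))
V(u, g) = 5 - g - g*(g - 3*u) (V(u, g) = 5 - (g + g*(g - 3*u)) = 5 + (-g - g*(g - 3*u)) = 5 - g - g*(g - 3*u))
1/(79189 + V(R(8), (-103 + 73) - 97)) = 1/(79189 + (5 - ((-103 + 73) - 97) - ((-103 + 73) - 97)² + 3*((-103 + 73) - 97)*(8*(2 + 8)/(12 + 8)))) = 1/(79189 + (5 - (-30 - 97) - (-30 - 97)² + 3*(-30 - 97)*(8*10/20))) = 1/(79189 + (5 - 1*(-127) - 1*(-127)² + 3*(-127)*(8*(1/20)*10))) = 1/(79189 + (5 + 127 - 1*16129 + 3*(-127)*4)) = 1/(79189 + (5 + 127 - 16129 - 1524)) = 1/(79189 - 17521) = 1/61668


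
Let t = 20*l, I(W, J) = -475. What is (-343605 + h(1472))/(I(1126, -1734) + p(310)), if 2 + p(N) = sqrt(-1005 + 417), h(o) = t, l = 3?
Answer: 54623655/76039 + 1603210*I*sqrt(3)/76039 ≈ 718.36 + 36.519*I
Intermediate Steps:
t = 60 (t = 20*3 = 60)
h(o) = 60
p(N) = -2 + 14*I*sqrt(3) (p(N) = -2 + sqrt(-1005 + 417) = -2 + sqrt(-588) = -2 + 14*I*sqrt(3))
(-343605 + h(1472))/(I(1126, -1734) + p(310)) = (-343605 + 60)/(-475 + (-2 + 14*I*sqrt(3))) = -343545/(-477 + 14*I*sqrt(3))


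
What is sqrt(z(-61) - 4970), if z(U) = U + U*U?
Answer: I*sqrt(1310) ≈ 36.194*I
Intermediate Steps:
z(U) = U + U**2
sqrt(z(-61) - 4970) = sqrt(-61*(1 - 61) - 4970) = sqrt(-61*(-60) - 4970) = sqrt(3660 - 4970) = sqrt(-1310) = I*sqrt(1310)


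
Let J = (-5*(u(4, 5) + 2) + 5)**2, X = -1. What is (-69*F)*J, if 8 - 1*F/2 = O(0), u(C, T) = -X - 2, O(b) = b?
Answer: 0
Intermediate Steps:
u(C, T) = -1 (u(C, T) = -1*(-1) - 2 = 1 - 2 = -1)
F = 16 (F = 16 - 2*0 = 16 + 0 = 16)
J = 0 (J = (-5*(-1 + 2) + 5)**2 = (-5*1 + 5)**2 = (-5 + 5)**2 = 0**2 = 0)
(-69*F)*J = -69*16*0 = -1104*0 = 0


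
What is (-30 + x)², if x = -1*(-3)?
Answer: 729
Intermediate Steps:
x = 3
(-30 + x)² = (-30 + 3)² = (-27)² = 729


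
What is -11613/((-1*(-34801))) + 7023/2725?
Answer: 212761998/94832725 ≈ 2.2435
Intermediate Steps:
-11613/((-1*(-34801))) + 7023/2725 = -11613/34801 + 7023*(1/2725) = -11613*1/34801 + 7023/2725 = -11613/34801 + 7023/2725 = 212761998/94832725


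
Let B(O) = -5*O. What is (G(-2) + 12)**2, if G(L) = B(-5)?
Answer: 1369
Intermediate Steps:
G(L) = 25 (G(L) = -5*(-5) = 25)
(G(-2) + 12)**2 = (25 + 12)**2 = 37**2 = 1369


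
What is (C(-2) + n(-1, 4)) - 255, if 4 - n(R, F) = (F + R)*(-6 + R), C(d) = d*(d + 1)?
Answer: -228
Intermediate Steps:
C(d) = d*(1 + d)
n(R, F) = 4 - (-6 + R)*(F + R) (n(R, F) = 4 - (F + R)*(-6 + R) = 4 - (-6 + R)*(F + R))
(C(-2) + n(-1, 4)) - 255 = (-2*(1 - 2) + (4 - 1*(-1)² + 6*4 + 6*(-1) - 1*4*(-1))) - 255 = (-2*(-1) + (4 - 1*1 + 24 - 6 + 4)) - 255 = (2 + (4 - 1 + 24 - 6 + 4)) - 255 = (2 + 25) - 255 = 27 - 255 = -228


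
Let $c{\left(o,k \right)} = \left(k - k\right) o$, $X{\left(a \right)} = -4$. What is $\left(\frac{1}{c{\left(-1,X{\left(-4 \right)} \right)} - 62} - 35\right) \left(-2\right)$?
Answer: $\frac{2171}{31} \approx 70.032$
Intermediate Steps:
$c{\left(o,k \right)} = 0$ ($c{\left(o,k \right)} = 0 o = 0$)
$\left(\frac{1}{c{\left(-1,X{\left(-4 \right)} \right)} - 62} - 35\right) \left(-2\right) = \left(\frac{1}{0 - 62} - 35\right) \left(-2\right) = \left(\frac{1}{-62} - 35\right) \left(-2\right) = \left(- \frac{1}{62} - 35\right) \left(-2\right) = \left(- \frac{2171}{62}\right) \left(-2\right) = \frac{2171}{31}$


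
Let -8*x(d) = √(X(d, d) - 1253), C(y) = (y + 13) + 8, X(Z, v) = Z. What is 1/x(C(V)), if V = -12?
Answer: 4*I*√311/311 ≈ 0.22682*I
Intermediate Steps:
C(y) = 21 + y (C(y) = (13 + y) + 8 = 21 + y)
x(d) = -√(-1253 + d)/8 (x(d) = -√(d - 1253)/8 = -√(-1253 + d)/8)
1/x(C(V)) = 1/(-√(-1253 + (21 - 12))/8) = 1/(-√(-1253 + 9)/8) = 1/(-I*√311/4) = 4*I*√311/311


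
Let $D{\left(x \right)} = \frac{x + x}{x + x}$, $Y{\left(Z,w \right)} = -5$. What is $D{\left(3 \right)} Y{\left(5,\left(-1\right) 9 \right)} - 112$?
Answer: $-117$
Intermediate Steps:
$D{\left(x \right)} = 1$ ($D{\left(x \right)} = \frac{2 x}{2 x} = 2 x \frac{1}{2 x} = 1$)
$D{\left(3 \right)} Y{\left(5,\left(-1\right) 9 \right)} - 112 = 1 \left(-5\right) - 112 = -5 - 112 = -117$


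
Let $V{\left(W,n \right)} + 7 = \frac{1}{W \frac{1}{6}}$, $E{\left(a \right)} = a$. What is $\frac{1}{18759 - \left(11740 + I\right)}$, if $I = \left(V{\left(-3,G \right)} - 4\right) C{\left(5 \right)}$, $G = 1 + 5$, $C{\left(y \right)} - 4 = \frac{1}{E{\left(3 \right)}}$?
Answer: $\frac{3}{21226} \approx 0.00014134$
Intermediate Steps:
$C{\left(y \right)} = \frac{13}{3}$ ($C{\left(y \right)} = 4 + \frac{1}{3} = \frac{13}{3}$)
$G = 6$
$V{\left(W,n \right)} = -7 + \frac{6}{W}$ ($V{\left(W,n \right)} = -7 + \frac{1}{W \frac{1}{6}} = -7 + \frac{1}{\frac{1}{6} W} = -7 + \frac{6}{W}$)
$I = - \frac{169}{3}$ ($I = \left(\left(-7 + \frac{6}{-3}\right) - 4\right) \frac{13}{3} = \left(\left(-7 + 6 \left(- \frac{1}{3}\right)\right) - 4\right) \frac{13}{3} = \left(\left(-7 - 2\right) - 4\right) \frac{13}{3} = \left(-9 - 4\right) \frac{13}{3} = \left(-13\right) \frac{13}{3} = - \frac{169}{3} \approx -56.333$)
$\frac{1}{18759 - \left(11740 + I\right)} = \frac{1}{18759 - \frac{35051}{3}} = \frac{1}{\frac{21226}{3}} = \frac{3}{21226}$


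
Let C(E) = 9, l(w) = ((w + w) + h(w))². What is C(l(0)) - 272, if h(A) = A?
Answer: -263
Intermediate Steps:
l(w) = 9*w² (l(w) = ((w + w) + w)² = (2*w + w)² = (3*w)² = 9*w²)
C(l(0)) - 272 = 9 - 272 = -263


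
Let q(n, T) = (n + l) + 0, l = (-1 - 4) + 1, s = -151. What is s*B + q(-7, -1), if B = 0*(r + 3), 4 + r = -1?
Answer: -11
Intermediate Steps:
r = -5 (r = -4 - 1 = -5)
B = 0 (B = 0*(-5 + 3) = 0*(-2) = 0)
l = -4 (l = -5 + 1 = -4)
q(n, T) = -4 + n (q(n, T) = (n - 4) + 0 = (-4 + n) + 0 = -4 + n)
s*B + q(-7, -1) = -151*0 + (-4 - 7) = 0 - 11 = -11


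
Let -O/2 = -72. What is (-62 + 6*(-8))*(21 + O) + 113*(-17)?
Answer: -20071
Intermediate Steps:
O = 144 (O = -2*(-72) = 144)
(-62 + 6*(-8))*(21 + O) + 113*(-17) = (-62 + 6*(-8))*(21 + 144) + 113*(-17) = (-62 - 48)*165 - 1921 = -110*165 - 1921 = -18150 - 1921 = -20071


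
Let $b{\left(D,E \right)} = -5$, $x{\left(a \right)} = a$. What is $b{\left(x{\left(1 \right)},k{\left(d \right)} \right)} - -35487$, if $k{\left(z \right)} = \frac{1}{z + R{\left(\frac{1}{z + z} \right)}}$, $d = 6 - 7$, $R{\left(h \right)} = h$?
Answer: $35482$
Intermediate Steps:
$d = -1$ ($d = 6 - 7 = -1$)
$k{\left(z \right)} = \frac{1}{z + \frac{1}{2 z}}$ ($k{\left(z \right)} = \frac{1}{z + \frac{1}{z + z}} = \frac{1}{z + \frac{1}{2 z}}$)
$b{\left(x{\left(1 \right)},k{\left(d \right)} \right)} - -35487 = -5 - -35487 = -5 + 35487 = 35482$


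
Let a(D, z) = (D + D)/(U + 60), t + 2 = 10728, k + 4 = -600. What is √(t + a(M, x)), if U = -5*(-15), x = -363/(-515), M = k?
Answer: √21702030/45 ≈ 103.52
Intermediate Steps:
k = -604 (k = -4 - 600 = -604)
t = 10726 (t = -2 + 10728 = 10726)
M = -604
x = 363/515 (x = -363*(-1/515) = 363/515 ≈ 0.70485)
U = 75
a(D, z) = 2*D/135 (a(D, z) = (D + D)/(75 + 60) = (2*D)/135 = (2*D)*(1/135) = 2*D/135)
√(t + a(M, x)) = √(10726 + (2/135)*(-604)) = √(10726 - 1208/135) = √(1446802/135) = √21702030/45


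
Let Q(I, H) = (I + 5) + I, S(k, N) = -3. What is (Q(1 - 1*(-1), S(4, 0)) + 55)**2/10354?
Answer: 2048/5177 ≈ 0.39560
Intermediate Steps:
Q(I, H) = 5 + 2*I (Q(I, H) = (5 + I) + I = 5 + 2*I)
(Q(1 - 1*(-1), S(4, 0)) + 55)**2/10354 = ((5 + 2*(1 - 1*(-1))) + 55)**2/10354 = ((5 + 2*(1 + 1)) + 55)**2*(1/10354) = ((5 + 2*2) + 55)**2*(1/10354) = ((5 + 4) + 55)**2*(1/10354) = (9 + 55)**2*(1/10354) = 64**2*(1/10354) = 4096*(1/10354) = 2048/5177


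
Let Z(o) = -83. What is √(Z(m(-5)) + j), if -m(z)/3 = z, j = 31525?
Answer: √31442 ≈ 177.32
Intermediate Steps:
m(z) = -3*z
√(Z(m(-5)) + j) = √(-83 + 31525) = √31442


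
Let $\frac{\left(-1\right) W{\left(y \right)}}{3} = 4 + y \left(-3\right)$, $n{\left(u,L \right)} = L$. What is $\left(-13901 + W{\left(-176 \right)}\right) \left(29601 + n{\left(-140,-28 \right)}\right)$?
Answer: $-458292781$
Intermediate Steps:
$W{\left(y \right)} = -12 + 9 y$ ($W{\left(y \right)} = - 3 \left(4 + y \left(-3\right)\right) = - 3 \left(4 - 3 y\right) = -12 + 9 y$)
$\left(-13901 + W{\left(-176 \right)}\right) \left(29601 + n{\left(-140,-28 \right)}\right) = \left(-13901 + \left(-12 + 9 \left(-176\right)\right)\right) \left(29601 - 28\right) = \left(-13901 - 1596\right) 29573 = \left(-15497\right) 29573 = -458292781$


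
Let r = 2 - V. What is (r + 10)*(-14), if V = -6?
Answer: -252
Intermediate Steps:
r = 8 (r = 2 - 1*(-6) = 2 + 6 = 8)
(r + 10)*(-14) = (8 + 10)*(-14) = 18*(-14) = -252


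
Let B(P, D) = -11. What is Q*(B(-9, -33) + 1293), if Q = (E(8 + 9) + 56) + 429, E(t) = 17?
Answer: 643564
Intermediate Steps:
Q = 502 (Q = (17 + 56) + 429 = 73 + 429 = 502)
Q*(B(-9, -33) + 1293) = 502*(-11 + 1293) = 502*1282 = 643564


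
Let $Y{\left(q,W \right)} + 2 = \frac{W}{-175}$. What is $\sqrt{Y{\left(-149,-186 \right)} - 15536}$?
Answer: $\frac{2 i \sqrt{4758187}}{35} \approx 124.65 i$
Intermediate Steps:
$Y{\left(q,W \right)} = -2 - \frac{W}{175}$ ($Y{\left(q,W \right)} = -2 + \frac{W}{-175} = -2 + W \left(- \frac{1}{175}\right) = -2 - \frac{W}{175}$)
$\sqrt{Y{\left(-149,-186 \right)} - 15536} = \sqrt{\left(-2 - - \frac{186}{175}\right) - 15536} = \sqrt{\left(-2 + \frac{186}{175}\right) - 15536} = \sqrt{- \frac{164}{175} - 15536} = \sqrt{- \frac{2718964}{175}} = \frac{2 i \sqrt{4758187}}{35}$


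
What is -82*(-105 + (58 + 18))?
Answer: 2378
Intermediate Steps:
-82*(-105 + (58 + 18)) = -82*(-105 + 76) = -82*(-29) = 2378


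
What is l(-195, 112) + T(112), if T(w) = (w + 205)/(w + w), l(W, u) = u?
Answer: 25405/224 ≈ 113.42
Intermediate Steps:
T(w) = (205 + w)/(2*w) (T(w) = (205 + w)/((2*w)) = (205 + w)*(1/(2*w)) = (205 + w)/(2*w))
l(-195, 112) + T(112) = 112 + (½)*(205 + 112)/112 = 112 + (½)*(1/112)*317 = 112 + 317/224 = 25405/224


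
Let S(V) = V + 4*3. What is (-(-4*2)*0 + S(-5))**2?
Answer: 49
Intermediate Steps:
S(V) = 12 + V (S(V) = V + 12 = 12 + V)
(-(-4*2)*0 + S(-5))**2 = (-(-4*2)*0 + (12 - 5))**2 = (-(-8)*0 + 7)**2 = (-1*0 + 7)**2 = (0 + 7)**2 = 7**2 = 49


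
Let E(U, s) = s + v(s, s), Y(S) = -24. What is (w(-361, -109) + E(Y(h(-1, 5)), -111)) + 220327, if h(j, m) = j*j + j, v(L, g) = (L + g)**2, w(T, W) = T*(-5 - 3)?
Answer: 272388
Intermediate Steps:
w(T, W) = -8*T (w(T, W) = T*(-8) = -8*T)
h(j, m) = j + j**2 (h(j, m) = j**2 + j = j + j**2)
E(U, s) = s + 4*s**2 (E(U, s) = s + (s + s)**2 = s + (2*s)**2 = s + 4*s**2)
(w(-361, -109) + E(Y(h(-1, 5)), -111)) + 220327 = (-8*(-361) - 111*(1 + 4*(-111))) + 220327 = (2888 - 111*(1 - 444)) + 220327 = (2888 - 111*(-443)) + 220327 = (2888 + 49173) + 220327 = 52061 + 220327 = 272388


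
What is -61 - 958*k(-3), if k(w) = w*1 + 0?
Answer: 2813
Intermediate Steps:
k(w) = w (k(w) = w + 0 = w)
-61 - 958*k(-3) = -61 - 958*(-3) = -61 + 2874 = 2813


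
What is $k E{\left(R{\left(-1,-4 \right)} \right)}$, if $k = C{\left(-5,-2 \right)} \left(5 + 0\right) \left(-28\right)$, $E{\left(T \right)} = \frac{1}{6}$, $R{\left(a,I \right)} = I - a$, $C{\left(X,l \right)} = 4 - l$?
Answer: $-140$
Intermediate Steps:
$E{\left(T \right)} = \frac{1}{6}$
$k = -840$ ($k = \left(4 - -2\right) \left(5 + 0\right) \left(-28\right) = \left(4 + 2\right) 5 \left(-28\right) = 6 \cdot 5 \left(-28\right) = 30 \left(-28\right) = -840$)
$k E{\left(R{\left(-1,-4 \right)} \right)} = \left(-840\right) \frac{1}{6} = -140$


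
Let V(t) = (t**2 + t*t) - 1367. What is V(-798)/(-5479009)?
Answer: -1272241/5479009 ≈ -0.23220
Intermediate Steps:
V(t) = -1367 + 2*t**2 (V(t) = (t**2 + t**2) - 1367 = 2*t**2 - 1367 = -1367 + 2*t**2)
V(-798)/(-5479009) = (-1367 + 2*(-798)**2)/(-5479009) = (-1367 + 2*636804)*(-1/5479009) = (-1367 + 1273608)*(-1/5479009) = 1272241*(-1/5479009) = -1272241/5479009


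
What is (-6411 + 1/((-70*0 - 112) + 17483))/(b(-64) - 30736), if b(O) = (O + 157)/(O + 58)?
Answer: 222730960/1068368613 ≈ 0.20848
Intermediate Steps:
b(O) = (157 + O)/(58 + O)
(-6411 + 1/((-70*0 - 112) + 17483))/(b(-64) - 30736) = (-6411 + 1/((-70*0 - 112) + 17483))/((157 - 64)/(58 - 64) - 30736) = (-6411 + 1/((0 - 112) + 17483))/(93/(-6) - 30736) = (-6411 + 1/(-112 + 17483))/(-⅙*93 - 30736) = (-6411 + 1/17371)/(-31/2 - 30736) = (-6411 + 1/17371)/(-61503/2) = -111365480/17371*(-2/61503) = 222730960/1068368613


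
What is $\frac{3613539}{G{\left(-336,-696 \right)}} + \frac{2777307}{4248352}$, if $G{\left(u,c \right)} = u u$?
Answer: $\frac{163178463425}{4996061952} \approx 32.661$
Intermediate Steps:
$G{\left(u,c \right)} = u^{2}$
$\frac{3613539}{G{\left(-336,-696 \right)}} + \frac{2777307}{4248352} = \frac{3613539}{\left(-336\right)^{2}} + \frac{2777307}{4248352} = \frac{3613539}{112896} + 2777307 \cdot \frac{1}{4248352} = 3613539 \cdot \frac{1}{112896} + \frac{2777307}{4248352} = \frac{1204513}{37632} + \frac{2777307}{4248352} = \frac{163178463425}{4996061952}$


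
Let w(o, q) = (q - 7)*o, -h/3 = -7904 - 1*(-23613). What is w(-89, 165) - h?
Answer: 33065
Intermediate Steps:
h = -47127 (h = -3*(-7904 - 1*(-23613)) = -3*(-7904 + 23613) = -3*15709 = -47127)
w(o, q) = o*(-7 + q) (w(o, q) = (-7 + q)*o = o*(-7 + q))
w(-89, 165) - h = -89*(-7 + 165) - 1*(-47127) = -89*158 + 47127 = -14062 + 47127 = 33065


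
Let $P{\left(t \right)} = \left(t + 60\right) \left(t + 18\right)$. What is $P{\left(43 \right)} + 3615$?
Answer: $9898$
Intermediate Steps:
$P{\left(t \right)} = \left(18 + t\right) \left(60 + t\right)$ ($P{\left(t \right)} = \left(60 + t\right) \left(18 + t\right) = \left(18 + t\right) \left(60 + t\right)$)
$P{\left(43 \right)} + 3615 = \left(1080 + 43^{2} + 78 \cdot 43\right) + 3615 = \left(1080 + 1849 + 3354\right) + 3615 = 6283 + 3615 = 9898$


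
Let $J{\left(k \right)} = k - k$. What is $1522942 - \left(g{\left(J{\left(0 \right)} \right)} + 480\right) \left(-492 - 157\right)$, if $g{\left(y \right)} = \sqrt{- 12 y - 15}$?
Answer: $1834462 + 649 i \sqrt{15} \approx 1.8345 \cdot 10^{6} + 2513.6 i$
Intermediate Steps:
$J{\left(k \right)} = 0$
$g{\left(y \right)} = \sqrt{-15 - 12 y}$
$1522942 - \left(g{\left(J{\left(0 \right)} \right)} + 480\right) \left(-492 - 157\right) = 1522942 - \left(\sqrt{-15 - 0} + 480\right) \left(-492 - 157\right) = 1522942 - \left(\sqrt{-15 + 0} + 480\right) \left(-492 - 157\right) = 1522942 - \left(\sqrt{-15} + 480\right) \left(-649\right) = 1522942 - \left(i \sqrt{15} + 480\right) \left(-649\right) = 1522942 - \left(480 + i \sqrt{15}\right) \left(-649\right) = 1522942 - \left(-311520 - 649 i \sqrt{15}\right) = 1522942 + \left(311520 + 649 i \sqrt{15}\right) = 1834462 + 649 i \sqrt{15}$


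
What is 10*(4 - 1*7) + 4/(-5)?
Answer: -154/5 ≈ -30.800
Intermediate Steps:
10*(4 - 1*7) + 4/(-5) = 10*(4 - 7) + 4*(-1/5) = 10*(-3) - 4/5 = -30 - 4/5 = -154/5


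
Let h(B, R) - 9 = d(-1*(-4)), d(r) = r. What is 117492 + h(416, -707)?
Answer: 117505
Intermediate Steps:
h(B, R) = 13 (h(B, R) = 9 - 1*(-4) = 9 + 4 = 13)
117492 + h(416, -707) = 117492 + 13 = 117505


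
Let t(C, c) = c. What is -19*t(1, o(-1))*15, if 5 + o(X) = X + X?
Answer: 1995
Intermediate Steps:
o(X) = -5 + 2*X (o(X) = -5 + (X + X) = -5 + 2*X)
-19*t(1, o(-1))*15 = -19*(-5 + 2*(-1))*15 = -19*(-5 - 2)*15 = -19*(-7)*15 = 133*15 = 1995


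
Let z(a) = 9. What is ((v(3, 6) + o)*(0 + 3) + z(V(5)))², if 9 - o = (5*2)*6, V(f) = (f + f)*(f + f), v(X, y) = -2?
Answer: 22500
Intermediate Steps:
V(f) = 4*f² (V(f) = (2*f)*(2*f) = 4*f²)
o = -51 (o = 9 - 5*2*6 = 9 - 10*6 = 9 - 1*60 = 9 - 60 = -51)
((v(3, 6) + o)*(0 + 3) + z(V(5)))² = ((-2 - 51)*(0 + 3) + 9)² = (-53*3 + 9)² = (-159 + 9)² = (-150)² = 22500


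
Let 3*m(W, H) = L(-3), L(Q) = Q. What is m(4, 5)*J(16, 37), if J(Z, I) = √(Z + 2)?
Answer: -3*√2 ≈ -4.2426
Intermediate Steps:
J(Z, I) = √(2 + Z)
m(W, H) = -1 (m(W, H) = (⅓)*(-3) = -1)
m(4, 5)*J(16, 37) = -√(2 + 16) = -√18 = -3*√2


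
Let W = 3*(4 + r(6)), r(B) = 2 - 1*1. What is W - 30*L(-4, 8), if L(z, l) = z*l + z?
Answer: 1095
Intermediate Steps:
r(B) = 1 (r(B) = 2 - 1 = 1)
W = 15 (W = 3*(4 + 1) = 3*5 = 15)
L(z, l) = z + l*z (L(z, l) = l*z + z = z + l*z)
W - 30*L(-4, 8) = 15 - (-120)*(1 + 8) = 15 - (-120)*9 = 15 - 30*(-36) = 15 + 1080 = 1095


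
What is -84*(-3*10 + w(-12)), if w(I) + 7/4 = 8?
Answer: 1995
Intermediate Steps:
w(I) = 25/4 (w(I) = -7/4 + 8 = 25/4)
-84*(-3*10 + w(-12)) = -84*(-3*10 + 25/4) = -84*(-30 + 25/4) = -84*(-95/4) = 1995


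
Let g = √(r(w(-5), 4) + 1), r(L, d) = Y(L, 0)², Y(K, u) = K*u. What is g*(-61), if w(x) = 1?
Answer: -61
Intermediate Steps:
r(L, d) = 0 (r(L, d) = (L*0)² = 0² = 0)
g = 1 (g = √(0 + 1) = √1 = 1)
g*(-61) = 1*(-61) = -61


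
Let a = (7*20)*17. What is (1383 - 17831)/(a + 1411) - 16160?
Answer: -61279008/3791 ≈ -16164.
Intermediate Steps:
a = 2380 (a = 140*17 = 2380)
(1383 - 17831)/(a + 1411) - 16160 = (1383 - 17831)/(2380 + 1411) - 16160 = -16448/3791 - 16160 = -61279008/3791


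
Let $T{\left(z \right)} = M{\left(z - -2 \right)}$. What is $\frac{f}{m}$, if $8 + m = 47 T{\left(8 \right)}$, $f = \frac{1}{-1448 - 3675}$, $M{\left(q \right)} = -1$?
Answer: $\frac{1}{281765} \approx 3.5491 \cdot 10^{-6}$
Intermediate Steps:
$T{\left(z \right)} = -1$
$f = - \frac{1}{5123}$ ($f = \frac{1}{-5123} = - \frac{1}{5123} \approx -0.0001952$)
$m = -55$ ($m = -8 + 47 \left(-1\right) = -8 - 47 = -55$)
$\frac{f}{m} = - \frac{1}{5123 \left(-55\right)} = \left(- \frac{1}{5123}\right) \left(- \frac{1}{55}\right) = \frac{1}{281765}$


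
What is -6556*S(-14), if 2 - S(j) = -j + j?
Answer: -13112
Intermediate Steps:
S(j) = 2 (S(j) = 2 - (-j + j) = 2 - 1*0 = 2 + 0 = 2)
-6556*S(-14) = -6556*2 = -13112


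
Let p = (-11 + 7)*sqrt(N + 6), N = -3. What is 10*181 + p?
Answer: 1810 - 4*sqrt(3) ≈ 1803.1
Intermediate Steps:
p = -4*sqrt(3) (p = (-11 + 7)*sqrt(-3 + 6) = -4*sqrt(3) ≈ -6.9282)
10*181 + p = 10*181 - 4*sqrt(3) = 1810 - 4*sqrt(3)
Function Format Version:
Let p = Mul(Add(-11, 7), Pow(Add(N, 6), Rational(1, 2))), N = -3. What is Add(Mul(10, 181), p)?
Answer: Add(1810, Mul(-4, Pow(3, Rational(1, 2)))) ≈ 1803.1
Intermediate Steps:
p = Mul(-4, Pow(3, Rational(1, 2))) (p = Mul(Add(-11, 7), Pow(Add(-3, 6), Rational(1, 2))) = Mul(-4, Pow(3, Rational(1, 2))) ≈ -6.9282)
Add(Mul(10, 181), p) = Add(Mul(10, 181), Mul(-4, Pow(3, Rational(1, 2)))) = Add(1810, Mul(-4, Pow(3, Rational(1, 2))))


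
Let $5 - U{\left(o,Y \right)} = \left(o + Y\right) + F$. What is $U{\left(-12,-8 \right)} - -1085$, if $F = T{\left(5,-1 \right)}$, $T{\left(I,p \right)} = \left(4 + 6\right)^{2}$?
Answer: $1010$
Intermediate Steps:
$T{\left(I,p \right)} = 100$ ($T{\left(I,p \right)} = 10^{2} = 100$)
$F = 100$
$U{\left(o,Y \right)} = -95 - Y - o$ ($U{\left(o,Y \right)} = 5 - \left(\left(o + Y\right) + 100\right) = 5 - \left(\left(Y + o\right) + 100\right) = 5 - \left(100 + Y + o\right) = -95 - Y - o$)
$U{\left(-12,-8 \right)} - -1085 = \left(-95 - -8 - -12\right) - -1085 = \left(-95 + 8 + 12\right) + 1085 = -75 + 1085 = 1010$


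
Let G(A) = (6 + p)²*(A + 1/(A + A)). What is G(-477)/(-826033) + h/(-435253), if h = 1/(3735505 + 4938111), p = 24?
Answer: 6607487107425655527/12713697656083218704 ≈ 0.51971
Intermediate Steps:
h = 1/8673616 ≈ 1.1529e-7
G(A) = 450/A + 900*A (G(A) = (6 + 24)²*(A + 1/(A + A)) = 30²*(A + 1/(2*A)) = 900*(A + 1/(2*A)) = 450/A + 900*A)
G(-477)/(-826033) + h/(-435253) = (450/(-477) + 900*(-477))/(-826033) + (1/8673616)/(-435253) = (450*(-1/477) - 429300)*(-1/826033) + (1/8673616)*(-1/435253) = (-50/53 - 429300)*(-1/826033) - 1/3775217384848 = -22752950/53*(-1/826033) - 1/3775217384848 = 22752950/43779749 - 1/3775217384848 = 6607487107425655527/12713697656083218704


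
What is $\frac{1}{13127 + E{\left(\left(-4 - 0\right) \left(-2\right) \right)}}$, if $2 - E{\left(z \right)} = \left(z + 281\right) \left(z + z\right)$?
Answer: $\frac{1}{8505} \approx 0.00011758$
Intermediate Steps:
$E{\left(z \right)} = 2 - 2 z \left(281 + z\right)$ ($E{\left(z \right)} = 2 - \left(z + 281\right) \left(z + z\right) = 2 - \left(281 + z\right) 2 z = 2 - 2 z \left(281 + z\right)$)
$\frac{1}{13127 + E{\left(\left(-4 - 0\right) \left(-2\right) \right)}} = \frac{1}{13127 - \left(-2 + 2 \cdot 4 \left(-4 - 0\right)^{2} + 562 \left(-4 - 0\right) \left(-2\right)\right)} = \frac{1}{13127 - \left(-2 + 2 \cdot 4 \left(-4 + 0\right)^{2} + 562 \left(-4 + 0\right) \left(-2\right)\right)} = \frac{1}{13127 - \left(-2 + 128 + 562 \left(-4\right) \left(-2\right)\right)} = \frac{1}{13127 - \left(4494 + 128\right)} = \frac{1}{13127 - 4622} = \frac{1}{8505}$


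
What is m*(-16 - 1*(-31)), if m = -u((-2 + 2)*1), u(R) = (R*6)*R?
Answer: 0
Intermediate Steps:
u(R) = 6*R² (u(R) = (6*R)*R = 6*R²)
m = 0 (m = -6*((-2 + 2)*1)² = -6*(0*1)² = -6*0² = -6*0 = -1*0 = 0)
m*(-16 - 1*(-31)) = 0*(-16 - 1*(-31)) = 0*(-16 + 31) = 0*15 = 0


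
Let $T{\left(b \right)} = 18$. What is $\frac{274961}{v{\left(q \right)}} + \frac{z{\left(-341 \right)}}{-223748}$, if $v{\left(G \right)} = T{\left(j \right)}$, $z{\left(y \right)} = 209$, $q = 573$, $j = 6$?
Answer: $\frac{30760985033}{2013732} \approx 15276.0$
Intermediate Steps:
$v{\left(G \right)} = 18$
$\frac{274961}{v{\left(q \right)}} + \frac{z{\left(-341 \right)}}{-223748} = \frac{274961}{18} + \frac{209}{-223748} = 274961 \cdot \frac{1}{18} + 209 \left(- \frac{1}{223748}\right) = \frac{274961}{18} - \frac{209}{223748} = \frac{30760985033}{2013732}$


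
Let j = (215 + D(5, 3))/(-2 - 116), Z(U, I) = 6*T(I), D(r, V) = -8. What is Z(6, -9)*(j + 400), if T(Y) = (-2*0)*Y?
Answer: 0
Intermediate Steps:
T(Y) = 0 (T(Y) = 0*Y = 0)
Z(U, I) = 0 (Z(U, I) = 6*0 = 0)
j = -207/118 (j = (215 - 8)/(-2 - 116) = 207/(-118) = 207*(-1/118) = -207/118 ≈ -1.7542)
Z(6, -9)*(j + 400) = 0*(-207/118 + 400) = 0*(46993/118) = 0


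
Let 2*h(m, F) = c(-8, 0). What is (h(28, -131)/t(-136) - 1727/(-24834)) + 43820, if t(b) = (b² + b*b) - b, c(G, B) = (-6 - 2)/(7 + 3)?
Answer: 16834881076151/384181980 ≈ 43820.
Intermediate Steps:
c(G, B) = -⅘ (c(G, B) = -8/10 = -8*⅒ = -⅘)
h(m, F) = -⅖ (h(m, F) = (½)*(-⅘) = -⅖)
t(b) = -b + 2*b² (t(b) = (b² + b²) - b = 2*b² - b = -b + 2*b²)
(h(28, -131)/t(-136) - 1727/(-24834)) + 43820 = (-2*(-1/(136*(-1 + 2*(-136))))/5 - 1727/(-24834)) + 43820 = (-2*(-1/(136*(-1 - 272)))/5 - 1727*(-1/24834)) + 43820 = (-2/(5*((-136*(-273)))) + 1727/24834) + 43820 = (-⅖/37128 + 1727/24834) + 43820 = (-⅖*1/37128 + 1727/24834) + 43820 = (-1/92820 + 1727/24834) + 43820 = 26712551/384181980 + 43820 = 16834881076151/384181980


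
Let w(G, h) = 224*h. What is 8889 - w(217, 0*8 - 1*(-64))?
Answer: -5447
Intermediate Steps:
8889 - w(217, 0*8 - 1*(-64)) = 8889 - 224*(0*8 - 1*(-64)) = 8889 - 224*(0 + 64) = 8889 - 224*64 = 8889 - 1*14336 = 8889 - 14336 = -5447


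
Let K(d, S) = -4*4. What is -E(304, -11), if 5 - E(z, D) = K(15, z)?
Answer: -21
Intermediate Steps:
K(d, S) = -16
E(z, D) = 21 (E(z, D) = 5 - 1*(-16) = 5 + 16 = 21)
-E(304, -11) = -1*21 = -21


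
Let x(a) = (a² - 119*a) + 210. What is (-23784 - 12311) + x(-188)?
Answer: 21831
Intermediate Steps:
x(a) = 210 + a² - 119*a
(-23784 - 12311) + x(-188) = (-23784 - 12311) + (210 + (-188)² - 119*(-188)) = -36095 + (210 + 35344 + 22372) = -36095 + 57926 = 21831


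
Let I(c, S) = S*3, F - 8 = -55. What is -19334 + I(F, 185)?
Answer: -18779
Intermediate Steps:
F = -47 (F = 8 - 55 = -47)
I(c, S) = 3*S
-19334 + I(F, 185) = -19334 + 3*185 = -19334 + 555 = -18779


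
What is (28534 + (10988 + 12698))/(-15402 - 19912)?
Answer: -26110/17657 ≈ -1.4787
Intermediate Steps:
(28534 + (10988 + 12698))/(-15402 - 19912) = (28534 + 23686)/(-35314) = 52220*(-1/35314) = -26110/17657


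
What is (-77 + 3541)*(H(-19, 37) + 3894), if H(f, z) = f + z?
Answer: 13551168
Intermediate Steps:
(-77 + 3541)*(H(-19, 37) + 3894) = (-77 + 3541)*((-19 + 37) + 3894) = 3464*(18 + 3894) = 3464*3912 = 13551168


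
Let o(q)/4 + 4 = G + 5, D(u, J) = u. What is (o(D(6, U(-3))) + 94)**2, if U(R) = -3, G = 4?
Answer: 12996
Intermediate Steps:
o(q) = 20 (o(q) = -16 + 4*(4 + 5) = -16 + 4*9 = -16 + 36 = 20)
(o(D(6, U(-3))) + 94)**2 = (20 + 94)**2 = 114**2 = 12996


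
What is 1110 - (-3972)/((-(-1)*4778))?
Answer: 2653776/2389 ≈ 1110.8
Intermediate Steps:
1110 - (-3972)/((-(-1)*4778)) = 1110 - (-3972)/((-1*(-4778))) = 1110 - (-3972)/4778 = 1110 - 1*(-1986/2389) = 1110 + 1986/2389 = 2653776/2389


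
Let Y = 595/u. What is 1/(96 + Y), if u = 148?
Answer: 148/14803 ≈ 0.0099980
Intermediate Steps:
Y = 595/148 ≈ 4.0203
1/(96 + Y) = 1/(96 + 595/148) = 1/(14803/148) = 148/14803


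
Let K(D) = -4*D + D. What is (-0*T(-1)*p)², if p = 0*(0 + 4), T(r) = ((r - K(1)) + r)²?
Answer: 0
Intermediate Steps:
K(D) = -3*D
T(r) = (3 + 2*r)² (T(r) = ((r - (-3)) + r)² = ((r - 1*(-3)) + r)² = ((r + 3) + r)² = ((3 + r) + r)² = (3 + 2*r)²)
p = 0 (p = 0*4 = 0)
(-0*T(-1)*p)² = (-0*(3 + 2*(-1))²*0)² = (-0*(3 - 2)²*0)² = (-0*1²*0)² = (-0*1*0)² = (-0*0)² = (-1*0)² = 0² = 0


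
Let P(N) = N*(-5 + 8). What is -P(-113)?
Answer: 339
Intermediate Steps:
P(N) = 3*N (P(N) = N*3 = 3*N)
-P(-113) = -3*(-113) = -1*(-339) = 339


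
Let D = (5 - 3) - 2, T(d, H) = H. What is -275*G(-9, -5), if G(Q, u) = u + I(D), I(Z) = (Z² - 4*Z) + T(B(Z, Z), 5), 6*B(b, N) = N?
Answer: 0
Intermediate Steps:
B(b, N) = N/6
D = 0 (D = 2 - 2 = 0)
I(Z) = 5 + Z² - 4*Z (I(Z) = (Z² - 4*Z) + 5 = 5 + Z² - 4*Z)
G(Q, u) = 5 + u (G(Q, u) = u + (5 + 0² - 4*0) = u + (5 + 0 + 0) = u + 5 = 5 + u)
-275*G(-9, -5) = -275*(5 - 5) = -275*0 = 0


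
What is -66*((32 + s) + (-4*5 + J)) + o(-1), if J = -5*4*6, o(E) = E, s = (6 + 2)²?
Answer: 2903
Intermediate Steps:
s = 64 (s = 8² = 64)
J = -120 (J = -20*6 = -120)
-66*((32 + s) + (-4*5 + J)) + o(-1) = -66*((32 + 64) + (-4*5 - 120)) - 1 = -66*(96 + (-20 - 120)) - 1 = -66*(96 - 140) - 1 = -66*(-44) - 1 = 2904 - 1 = 2903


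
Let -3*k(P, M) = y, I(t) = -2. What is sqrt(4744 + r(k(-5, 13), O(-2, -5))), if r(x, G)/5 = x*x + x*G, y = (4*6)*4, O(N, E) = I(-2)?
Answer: 2*sqrt(2546) ≈ 100.92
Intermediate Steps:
O(N, E) = -2
y = 96 (y = 24*4 = 96)
k(P, M) = -32 (k(P, M) = -1/3*96 = -32)
r(x, G) = 5*x**2 + 5*G*x (r(x, G) = 5*(x*x + x*G) = 5*(x**2 + G*x) = 5*x**2 + 5*G*x)
sqrt(4744 + r(k(-5, 13), O(-2, -5))) = sqrt(4744 + 5*(-32)*(-2 - 32)) = sqrt(4744 + 5*(-32)*(-34)) = sqrt(4744 + 5440) = sqrt(10184) = 2*sqrt(2546)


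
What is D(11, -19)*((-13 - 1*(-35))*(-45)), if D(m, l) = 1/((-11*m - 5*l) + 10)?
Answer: 495/8 ≈ 61.875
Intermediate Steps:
D(m, l) = 1/(10 - 11*m - 5*l)
D(11, -19)*((-13 - 1*(-35))*(-45)) = (-1/(-10 + 5*(-19) + 11*11))*((-13 - 1*(-35))*(-45)) = (-1/(-10 - 95 + 121))*((-13 + 35)*(-45)) = (-1/16)*(22*(-45)) = -1*1/16*(-990) = -1/16*(-990) = 495/8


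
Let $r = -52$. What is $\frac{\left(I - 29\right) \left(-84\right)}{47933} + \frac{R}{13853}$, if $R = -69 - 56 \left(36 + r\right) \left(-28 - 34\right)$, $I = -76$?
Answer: $- \frac{2543897933}{664015849} \approx -3.8311$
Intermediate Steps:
$R = -55621$ ($R = -69 - 56 \left(36 - 52\right) \left(-28 - 34\right) = -69 - 56 \left(\left(-16\right) \left(-62\right)\right) = -69 - 55552 = -55621$)
$\frac{\left(I - 29\right) \left(-84\right)}{47933} + \frac{R}{13853} = \frac{\left(-76 - 29\right) \left(-84\right)}{47933} - \frac{55621}{13853} = \left(-105\right) \left(-84\right) \frac{1}{47933} - \frac{55621}{13853} = 8820 \cdot \frac{1}{47933} - \frac{55621}{13853} = \frac{8820}{47933} - \frac{55621}{13853} = - \frac{2543897933}{664015849}$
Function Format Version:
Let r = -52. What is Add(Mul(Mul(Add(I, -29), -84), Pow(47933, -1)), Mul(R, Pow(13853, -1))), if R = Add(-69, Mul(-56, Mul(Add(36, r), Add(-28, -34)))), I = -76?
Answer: Rational(-2543897933, 664015849) ≈ -3.8311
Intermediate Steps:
R = -55621 (R = Add(-69, Mul(-56, Mul(Add(36, -52), Add(-28, -34)))) = Add(-69, Mul(-56, Mul(-16, -62))) = Add(-69, Mul(-56, 992)) = Add(-69, -55552) = -55621)
Add(Mul(Mul(Add(I, -29), -84), Pow(47933, -1)), Mul(R, Pow(13853, -1))) = Add(Mul(Mul(Add(-76, -29), -84), Pow(47933, -1)), Mul(-55621, Pow(13853, -1))) = Add(Mul(Mul(-105, -84), Rational(1, 47933)), Mul(-55621, Rational(1, 13853))) = Add(Mul(8820, Rational(1, 47933)), Rational(-55621, 13853)) = Add(Rational(8820, 47933), Rational(-55621, 13853)) = Rational(-2543897933, 664015849)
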